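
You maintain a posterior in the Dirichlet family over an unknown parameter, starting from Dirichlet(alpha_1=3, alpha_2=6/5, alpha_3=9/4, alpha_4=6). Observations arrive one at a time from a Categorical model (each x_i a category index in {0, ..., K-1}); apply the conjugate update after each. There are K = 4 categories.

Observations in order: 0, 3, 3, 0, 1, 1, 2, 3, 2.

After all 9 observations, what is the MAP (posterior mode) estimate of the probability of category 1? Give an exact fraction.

44/349

obs 1: x=0 → posterior Dirichlet(4, 6/5, 9/4, 6)
obs 2: x=3 → posterior Dirichlet(4, 6/5, 9/4, 7)
obs 3: x=3 → posterior Dirichlet(4, 6/5, 9/4, 8)
obs 4: x=0 → posterior Dirichlet(5, 6/5, 9/4, 8)
obs 5: x=1 → posterior Dirichlet(5, 11/5, 9/4, 8)
obs 6: x=1 → posterior Dirichlet(5, 16/5, 9/4, 8)
obs 7: x=2 → posterior Dirichlet(5, 16/5, 13/4, 8)
obs 8: x=3 → posterior Dirichlet(5, 16/5, 13/4, 9)
obs 9: x=2 → posterior Dirichlet(5, 16/5, 17/4, 9)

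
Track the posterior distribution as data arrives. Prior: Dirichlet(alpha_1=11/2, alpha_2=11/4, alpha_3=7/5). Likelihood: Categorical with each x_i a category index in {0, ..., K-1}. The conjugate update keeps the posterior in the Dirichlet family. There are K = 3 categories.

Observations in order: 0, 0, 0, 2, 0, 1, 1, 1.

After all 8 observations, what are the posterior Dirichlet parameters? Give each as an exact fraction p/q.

obs 1: x=0 → posterior Dirichlet(13/2, 11/4, 7/5)
obs 2: x=0 → posterior Dirichlet(15/2, 11/4, 7/5)
obs 3: x=0 → posterior Dirichlet(17/2, 11/4, 7/5)
obs 4: x=2 → posterior Dirichlet(17/2, 11/4, 12/5)
obs 5: x=0 → posterior Dirichlet(19/2, 11/4, 12/5)
obs 6: x=1 → posterior Dirichlet(19/2, 15/4, 12/5)
obs 7: x=1 → posterior Dirichlet(19/2, 19/4, 12/5)
obs 8: x=1 → posterior Dirichlet(19/2, 23/4, 12/5)

alpha_1=19/2, alpha_2=23/4, alpha_3=12/5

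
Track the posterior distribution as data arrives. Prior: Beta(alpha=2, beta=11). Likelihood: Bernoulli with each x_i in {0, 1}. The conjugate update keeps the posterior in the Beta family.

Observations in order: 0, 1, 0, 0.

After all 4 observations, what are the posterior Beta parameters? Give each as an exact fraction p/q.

obs 1: x=0 → posterior Beta(2, 12)
obs 2: x=1 → posterior Beta(3, 12)
obs 3: x=0 → posterior Beta(3, 13)
obs 4: x=0 → posterior Beta(3, 14)

alpha=3, beta=14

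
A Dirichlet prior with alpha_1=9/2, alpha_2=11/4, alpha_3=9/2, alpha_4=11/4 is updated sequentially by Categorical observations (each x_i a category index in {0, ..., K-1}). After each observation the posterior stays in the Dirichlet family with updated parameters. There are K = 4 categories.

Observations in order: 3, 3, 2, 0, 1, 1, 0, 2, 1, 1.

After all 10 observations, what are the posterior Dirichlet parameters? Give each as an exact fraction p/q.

alpha_1=13/2, alpha_2=27/4, alpha_3=13/2, alpha_4=19/4

obs 1: x=3 → posterior Dirichlet(9/2, 11/4, 9/2, 15/4)
obs 2: x=3 → posterior Dirichlet(9/2, 11/4, 9/2, 19/4)
obs 3: x=2 → posterior Dirichlet(9/2, 11/4, 11/2, 19/4)
obs 4: x=0 → posterior Dirichlet(11/2, 11/4, 11/2, 19/4)
obs 5: x=1 → posterior Dirichlet(11/2, 15/4, 11/2, 19/4)
obs 6: x=1 → posterior Dirichlet(11/2, 19/4, 11/2, 19/4)
obs 7: x=0 → posterior Dirichlet(13/2, 19/4, 11/2, 19/4)
obs 8: x=2 → posterior Dirichlet(13/2, 19/4, 13/2, 19/4)
obs 9: x=1 → posterior Dirichlet(13/2, 23/4, 13/2, 19/4)
obs 10: x=1 → posterior Dirichlet(13/2, 27/4, 13/2, 19/4)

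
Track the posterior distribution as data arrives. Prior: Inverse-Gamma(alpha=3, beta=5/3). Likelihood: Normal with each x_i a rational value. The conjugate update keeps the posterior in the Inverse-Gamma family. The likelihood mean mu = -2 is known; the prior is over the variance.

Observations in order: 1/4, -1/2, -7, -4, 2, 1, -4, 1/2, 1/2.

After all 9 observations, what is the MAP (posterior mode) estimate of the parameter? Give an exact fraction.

obs 1: x=1/4 → posterior Inverse-Gamma(7/2, 403/96)
obs 2: x=-1/2 → posterior Inverse-Gamma(4, 511/96)
obs 3: x=-7 → posterior Inverse-Gamma(9/2, 1711/96)
obs 4: x=-4 → posterior Inverse-Gamma(5, 1903/96)
obs 5: x=2 → posterior Inverse-Gamma(11/2, 2671/96)
obs 6: x=1 → posterior Inverse-Gamma(6, 3103/96)
obs 7: x=-4 → posterior Inverse-Gamma(13/2, 3295/96)
obs 8: x=1/2 → posterior Inverse-Gamma(7, 3595/96)
obs 9: x=1/2 → posterior Inverse-Gamma(15/2, 3895/96)

3895/816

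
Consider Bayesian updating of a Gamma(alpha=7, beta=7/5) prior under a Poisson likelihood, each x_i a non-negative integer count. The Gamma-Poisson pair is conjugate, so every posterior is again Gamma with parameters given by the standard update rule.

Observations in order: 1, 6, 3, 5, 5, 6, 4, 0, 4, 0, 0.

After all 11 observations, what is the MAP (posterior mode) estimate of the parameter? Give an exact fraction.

100/31

obs 1: x=1 → posterior Gamma(8, 12/5)
obs 2: x=6 → posterior Gamma(14, 17/5)
obs 3: x=3 → posterior Gamma(17, 22/5)
obs 4: x=5 → posterior Gamma(22, 27/5)
obs 5: x=5 → posterior Gamma(27, 32/5)
obs 6: x=6 → posterior Gamma(33, 37/5)
obs 7: x=4 → posterior Gamma(37, 42/5)
obs 8: x=0 → posterior Gamma(37, 47/5)
obs 9: x=4 → posterior Gamma(41, 52/5)
obs 10: x=0 → posterior Gamma(41, 57/5)
obs 11: x=0 → posterior Gamma(41, 62/5)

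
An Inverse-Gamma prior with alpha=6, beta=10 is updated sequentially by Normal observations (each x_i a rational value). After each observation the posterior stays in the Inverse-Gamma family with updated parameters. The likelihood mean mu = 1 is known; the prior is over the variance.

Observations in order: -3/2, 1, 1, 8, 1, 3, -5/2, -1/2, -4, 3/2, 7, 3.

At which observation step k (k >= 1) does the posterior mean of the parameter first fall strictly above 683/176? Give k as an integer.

k = 4

obs 1: x=-3/2 → posterior Inverse-Gamma(13/2, 105/8)
obs 2: x=1 → posterior Inverse-Gamma(7, 105/8)
obs 3: x=1 → posterior Inverse-Gamma(15/2, 105/8)
obs 4: x=8 → posterior Inverse-Gamma(8, 301/8)
obs 5: x=1 → posterior Inverse-Gamma(17/2, 301/8)
obs 6: x=3 → posterior Inverse-Gamma(9, 317/8)
obs 7: x=-5/2 → posterior Inverse-Gamma(19/2, 183/4)
obs 8: x=-1/2 → posterior Inverse-Gamma(10, 375/8)
obs 9: x=-4 → posterior Inverse-Gamma(21/2, 475/8)
obs 10: x=3/2 → posterior Inverse-Gamma(11, 119/2)
obs 11: x=7 → posterior Inverse-Gamma(23/2, 155/2)
obs 12: x=3 → posterior Inverse-Gamma(12, 159/2)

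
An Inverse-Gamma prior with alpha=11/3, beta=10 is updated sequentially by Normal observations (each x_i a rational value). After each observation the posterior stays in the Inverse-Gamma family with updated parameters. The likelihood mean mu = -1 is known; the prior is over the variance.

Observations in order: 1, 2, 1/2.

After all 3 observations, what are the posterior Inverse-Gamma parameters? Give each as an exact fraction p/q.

alpha=31/6, beta=141/8

obs 1: x=1 → posterior Inverse-Gamma(25/6, 12)
obs 2: x=2 → posterior Inverse-Gamma(14/3, 33/2)
obs 3: x=1/2 → posterior Inverse-Gamma(31/6, 141/8)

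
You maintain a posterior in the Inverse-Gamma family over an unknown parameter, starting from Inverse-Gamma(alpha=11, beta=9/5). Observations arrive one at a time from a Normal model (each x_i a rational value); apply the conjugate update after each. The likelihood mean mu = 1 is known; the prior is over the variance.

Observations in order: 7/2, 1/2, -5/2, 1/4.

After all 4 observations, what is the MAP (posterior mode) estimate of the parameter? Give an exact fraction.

1833/2240

obs 1: x=7/2 → posterior Inverse-Gamma(23/2, 197/40)
obs 2: x=1/2 → posterior Inverse-Gamma(12, 101/20)
obs 3: x=-5/2 → posterior Inverse-Gamma(25/2, 447/40)
obs 4: x=1/4 → posterior Inverse-Gamma(13, 1833/160)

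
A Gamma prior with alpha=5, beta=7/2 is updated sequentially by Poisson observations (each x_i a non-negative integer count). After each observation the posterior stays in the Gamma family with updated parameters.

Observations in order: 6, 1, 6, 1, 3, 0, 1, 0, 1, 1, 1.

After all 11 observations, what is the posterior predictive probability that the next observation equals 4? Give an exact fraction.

obs 1: x=6 → posterior Gamma(11, 9/2)
obs 2: x=1 → posterior Gamma(12, 11/2)
obs 3: x=6 → posterior Gamma(18, 13/2)
obs 4: x=1 → posterior Gamma(19, 15/2)
obs 5: x=3 → posterior Gamma(22, 17/2)
obs 6: x=0 → posterior Gamma(22, 19/2)
obs 7: x=1 → posterior Gamma(23, 21/2)
obs 8: x=0 → posterior Gamma(23, 23/2)
obs 9: x=1 → posterior Gamma(24, 25/2)
obs 10: x=1 → posterior Gamma(25, 27/2)
obs 11: x=1 → posterior Gamma(26, 29/2)

40008275090397753516406892896355808943447536/550618520345910837374536871905139185678862401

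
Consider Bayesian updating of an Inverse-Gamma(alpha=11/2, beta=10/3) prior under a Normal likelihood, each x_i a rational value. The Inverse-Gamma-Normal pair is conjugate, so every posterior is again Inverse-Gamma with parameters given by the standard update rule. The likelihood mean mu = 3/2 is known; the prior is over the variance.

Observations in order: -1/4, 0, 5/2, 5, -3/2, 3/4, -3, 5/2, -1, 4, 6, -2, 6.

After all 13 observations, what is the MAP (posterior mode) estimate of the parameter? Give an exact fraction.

2911/624

obs 1: x=-1/4 → posterior Inverse-Gamma(6, 467/96)
obs 2: x=0 → posterior Inverse-Gamma(13/2, 575/96)
obs 3: x=5/2 → posterior Inverse-Gamma(7, 623/96)
obs 4: x=5 → posterior Inverse-Gamma(15/2, 1211/96)
obs 5: x=-3/2 → posterior Inverse-Gamma(8, 1643/96)
obs 6: x=3/4 → posterior Inverse-Gamma(17/2, 835/48)
obs 7: x=-3 → posterior Inverse-Gamma(9, 1321/48)
obs 8: x=5/2 → posterior Inverse-Gamma(19/2, 1345/48)
obs 9: x=-1 → posterior Inverse-Gamma(10, 1495/48)
obs 10: x=4 → posterior Inverse-Gamma(21/2, 1645/48)
obs 11: x=6 → posterior Inverse-Gamma(11, 2131/48)
obs 12: x=-2 → posterior Inverse-Gamma(23/2, 2425/48)
obs 13: x=6 → posterior Inverse-Gamma(12, 2911/48)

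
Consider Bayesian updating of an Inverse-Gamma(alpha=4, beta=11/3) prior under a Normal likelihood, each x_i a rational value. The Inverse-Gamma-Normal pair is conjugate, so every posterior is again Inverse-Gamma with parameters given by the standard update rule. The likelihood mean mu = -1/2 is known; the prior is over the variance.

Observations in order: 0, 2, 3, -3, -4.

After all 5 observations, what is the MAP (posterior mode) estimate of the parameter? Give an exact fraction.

107/36

obs 1: x=0 → posterior Inverse-Gamma(9/2, 91/24)
obs 2: x=2 → posterior Inverse-Gamma(5, 83/12)
obs 3: x=3 → posterior Inverse-Gamma(11/2, 313/24)
obs 4: x=-3 → posterior Inverse-Gamma(6, 97/6)
obs 5: x=-4 → posterior Inverse-Gamma(13/2, 535/24)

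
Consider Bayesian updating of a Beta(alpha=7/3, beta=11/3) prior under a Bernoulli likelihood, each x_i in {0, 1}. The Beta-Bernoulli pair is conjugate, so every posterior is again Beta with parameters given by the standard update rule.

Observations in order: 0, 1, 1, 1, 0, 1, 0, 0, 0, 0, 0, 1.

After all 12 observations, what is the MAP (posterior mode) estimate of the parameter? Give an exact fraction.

19/48

obs 1: x=0 → posterior Beta(7/3, 14/3)
obs 2: x=1 → posterior Beta(10/3, 14/3)
obs 3: x=1 → posterior Beta(13/3, 14/3)
obs 4: x=1 → posterior Beta(16/3, 14/3)
obs 5: x=0 → posterior Beta(16/3, 17/3)
obs 6: x=1 → posterior Beta(19/3, 17/3)
obs 7: x=0 → posterior Beta(19/3, 20/3)
obs 8: x=0 → posterior Beta(19/3, 23/3)
obs 9: x=0 → posterior Beta(19/3, 26/3)
obs 10: x=0 → posterior Beta(19/3, 29/3)
obs 11: x=0 → posterior Beta(19/3, 32/3)
obs 12: x=1 → posterior Beta(22/3, 32/3)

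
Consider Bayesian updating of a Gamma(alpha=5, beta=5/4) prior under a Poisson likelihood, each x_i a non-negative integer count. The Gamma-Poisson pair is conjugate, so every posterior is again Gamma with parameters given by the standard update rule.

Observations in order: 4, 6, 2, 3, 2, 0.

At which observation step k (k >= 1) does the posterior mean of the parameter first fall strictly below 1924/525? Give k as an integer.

obs 1: x=4 → posterior Gamma(9, 9/4)
obs 2: x=6 → posterior Gamma(15, 13/4)
obs 3: x=2 → posterior Gamma(17, 17/4)
obs 4: x=3 → posterior Gamma(20, 21/4)
obs 5: x=2 → posterior Gamma(22, 25/4)
obs 6: x=0 → posterior Gamma(22, 29/4)

k = 5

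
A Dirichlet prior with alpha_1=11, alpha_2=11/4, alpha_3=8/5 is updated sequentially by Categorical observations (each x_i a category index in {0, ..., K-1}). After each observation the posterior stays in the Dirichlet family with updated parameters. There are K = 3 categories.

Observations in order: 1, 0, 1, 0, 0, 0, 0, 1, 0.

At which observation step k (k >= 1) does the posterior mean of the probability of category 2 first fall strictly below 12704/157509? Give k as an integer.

k = 5

obs 1: x=1 → posterior Dirichlet(11, 15/4, 8/5)
obs 2: x=0 → posterior Dirichlet(12, 15/4, 8/5)
obs 3: x=1 → posterior Dirichlet(12, 19/4, 8/5)
obs 4: x=0 → posterior Dirichlet(13, 19/4, 8/5)
obs 5: x=0 → posterior Dirichlet(14, 19/4, 8/5)
obs 6: x=0 → posterior Dirichlet(15, 19/4, 8/5)
obs 7: x=0 → posterior Dirichlet(16, 19/4, 8/5)
obs 8: x=1 → posterior Dirichlet(16, 23/4, 8/5)
obs 9: x=0 → posterior Dirichlet(17, 23/4, 8/5)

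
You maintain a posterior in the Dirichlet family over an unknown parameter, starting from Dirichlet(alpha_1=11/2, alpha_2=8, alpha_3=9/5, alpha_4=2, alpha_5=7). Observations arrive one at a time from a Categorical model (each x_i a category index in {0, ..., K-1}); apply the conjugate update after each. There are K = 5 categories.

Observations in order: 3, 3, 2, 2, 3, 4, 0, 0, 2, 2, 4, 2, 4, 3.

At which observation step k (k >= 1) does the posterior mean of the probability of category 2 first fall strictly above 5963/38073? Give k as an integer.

k = 10

obs 1: x=3 → posterior Dirichlet(11/2, 8, 9/5, 3, 7)
obs 2: x=3 → posterior Dirichlet(11/2, 8, 9/5, 4, 7)
obs 3: x=2 → posterior Dirichlet(11/2, 8, 14/5, 4, 7)
obs 4: x=2 → posterior Dirichlet(11/2, 8, 19/5, 4, 7)
obs 5: x=3 → posterior Dirichlet(11/2, 8, 19/5, 5, 7)
obs 6: x=4 → posterior Dirichlet(11/2, 8, 19/5, 5, 8)
obs 7: x=0 → posterior Dirichlet(13/2, 8, 19/5, 5, 8)
obs 8: x=0 → posterior Dirichlet(15/2, 8, 19/5, 5, 8)
obs 9: x=2 → posterior Dirichlet(15/2, 8, 24/5, 5, 8)
obs 10: x=2 → posterior Dirichlet(15/2, 8, 29/5, 5, 8)
obs 11: x=4 → posterior Dirichlet(15/2, 8, 29/5, 5, 9)
obs 12: x=2 → posterior Dirichlet(15/2, 8, 34/5, 5, 9)
obs 13: x=4 → posterior Dirichlet(15/2, 8, 34/5, 5, 10)
obs 14: x=3 → posterior Dirichlet(15/2, 8, 34/5, 6, 10)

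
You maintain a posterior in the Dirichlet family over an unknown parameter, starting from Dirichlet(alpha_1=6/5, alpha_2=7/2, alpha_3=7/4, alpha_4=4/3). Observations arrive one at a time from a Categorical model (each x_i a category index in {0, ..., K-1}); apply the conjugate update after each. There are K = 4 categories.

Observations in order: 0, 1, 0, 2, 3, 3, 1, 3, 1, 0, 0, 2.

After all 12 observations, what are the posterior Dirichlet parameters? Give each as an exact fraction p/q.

obs 1: x=0 → posterior Dirichlet(11/5, 7/2, 7/4, 4/3)
obs 2: x=1 → posterior Dirichlet(11/5, 9/2, 7/4, 4/3)
obs 3: x=0 → posterior Dirichlet(16/5, 9/2, 7/4, 4/3)
obs 4: x=2 → posterior Dirichlet(16/5, 9/2, 11/4, 4/3)
obs 5: x=3 → posterior Dirichlet(16/5, 9/2, 11/4, 7/3)
obs 6: x=3 → posterior Dirichlet(16/5, 9/2, 11/4, 10/3)
obs 7: x=1 → posterior Dirichlet(16/5, 11/2, 11/4, 10/3)
obs 8: x=3 → posterior Dirichlet(16/5, 11/2, 11/4, 13/3)
obs 9: x=1 → posterior Dirichlet(16/5, 13/2, 11/4, 13/3)
obs 10: x=0 → posterior Dirichlet(21/5, 13/2, 11/4, 13/3)
obs 11: x=0 → posterior Dirichlet(26/5, 13/2, 11/4, 13/3)
obs 12: x=2 → posterior Dirichlet(26/5, 13/2, 15/4, 13/3)

alpha_1=26/5, alpha_2=13/2, alpha_3=15/4, alpha_4=13/3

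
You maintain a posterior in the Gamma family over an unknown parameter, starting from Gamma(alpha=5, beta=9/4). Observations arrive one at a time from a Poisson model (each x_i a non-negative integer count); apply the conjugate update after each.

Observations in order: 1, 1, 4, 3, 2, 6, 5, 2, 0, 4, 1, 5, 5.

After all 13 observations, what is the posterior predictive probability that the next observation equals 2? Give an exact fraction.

11357896672053952723409298878655771421759638643712908597849650179402566437675259488/49550084704385686336466831718528267165013434560171646126036648638546466827392578125

obs 1: x=1 → posterior Gamma(6, 13/4)
obs 2: x=1 → posterior Gamma(7, 17/4)
obs 3: x=4 → posterior Gamma(11, 21/4)
obs 4: x=3 → posterior Gamma(14, 25/4)
obs 5: x=2 → posterior Gamma(16, 29/4)
obs 6: x=6 → posterior Gamma(22, 33/4)
obs 7: x=5 → posterior Gamma(27, 37/4)
obs 8: x=2 → posterior Gamma(29, 41/4)
obs 9: x=0 → posterior Gamma(29, 45/4)
obs 10: x=4 → posterior Gamma(33, 49/4)
obs 11: x=1 → posterior Gamma(34, 53/4)
obs 12: x=5 → posterior Gamma(39, 57/4)
obs 13: x=5 → posterior Gamma(44, 61/4)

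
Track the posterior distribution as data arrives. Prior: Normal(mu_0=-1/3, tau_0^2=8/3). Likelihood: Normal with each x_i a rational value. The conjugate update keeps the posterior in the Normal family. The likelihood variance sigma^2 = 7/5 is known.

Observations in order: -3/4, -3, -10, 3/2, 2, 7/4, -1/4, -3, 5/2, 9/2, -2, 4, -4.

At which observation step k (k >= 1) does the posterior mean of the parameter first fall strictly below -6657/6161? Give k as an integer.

obs 1: x=-3/4 → posterior Normal(-37/61, 56/61)
obs 2: x=-3 → posterior Normal(-157/101, 56/101)
obs 3: x=-10 → posterior Normal(-557/141, 56/141)
obs 4: x=3/2 → posterior Normal(-497/181, 56/181)
obs 5: x=2 → posterior Normal(-417/221, 56/221)
obs 6: x=7/4 → posterior Normal(-347/261, 56/261)
obs 7: x=-1/4 → posterior Normal(-51/43, 8/43)
obs 8: x=-3 → posterior Normal(-477/341, 56/341)
obs 9: x=5/2 → posterior Normal(-377/381, 56/381)
obs 10: x=9/2 → posterior Normal(-197/421, 56/421)
obs 11: x=-2 → posterior Normal(-277/461, 56/461)
obs 12: x=4 → posterior Normal(-39/167, 56/501)
obs 13: x=-4 → posterior Normal(-277/541, 56/541)

k = 2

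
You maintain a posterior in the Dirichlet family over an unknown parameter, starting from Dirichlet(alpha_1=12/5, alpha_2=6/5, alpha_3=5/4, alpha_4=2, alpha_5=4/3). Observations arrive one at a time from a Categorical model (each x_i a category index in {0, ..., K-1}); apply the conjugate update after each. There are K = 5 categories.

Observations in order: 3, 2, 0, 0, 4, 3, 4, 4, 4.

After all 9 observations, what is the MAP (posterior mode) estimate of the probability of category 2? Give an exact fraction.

obs 1: x=3 → posterior Dirichlet(12/5, 6/5, 5/4, 3, 4/3)
obs 2: x=2 → posterior Dirichlet(12/5, 6/5, 9/4, 3, 4/3)
obs 3: x=0 → posterior Dirichlet(17/5, 6/5, 9/4, 3, 4/3)
obs 4: x=0 → posterior Dirichlet(22/5, 6/5, 9/4, 3, 4/3)
obs 5: x=4 → posterior Dirichlet(22/5, 6/5, 9/4, 3, 7/3)
obs 6: x=3 → posterior Dirichlet(22/5, 6/5, 9/4, 4, 7/3)
obs 7: x=4 → posterior Dirichlet(22/5, 6/5, 9/4, 4, 10/3)
obs 8: x=4 → posterior Dirichlet(22/5, 6/5, 9/4, 4, 13/3)
obs 9: x=4 → posterior Dirichlet(22/5, 6/5, 9/4, 4, 16/3)

75/731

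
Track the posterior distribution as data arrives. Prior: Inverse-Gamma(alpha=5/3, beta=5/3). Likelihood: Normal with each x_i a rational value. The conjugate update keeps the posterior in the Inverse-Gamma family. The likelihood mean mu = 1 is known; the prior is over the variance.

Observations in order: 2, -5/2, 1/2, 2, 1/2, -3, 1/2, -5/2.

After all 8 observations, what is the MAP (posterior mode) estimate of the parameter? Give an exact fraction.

559/160

obs 1: x=2 → posterior Inverse-Gamma(13/6, 13/6)
obs 2: x=-5/2 → posterior Inverse-Gamma(8/3, 199/24)
obs 3: x=1/2 → posterior Inverse-Gamma(19/6, 101/12)
obs 4: x=2 → posterior Inverse-Gamma(11/3, 107/12)
obs 5: x=1/2 → posterior Inverse-Gamma(25/6, 217/24)
obs 6: x=-3 → posterior Inverse-Gamma(14/3, 409/24)
obs 7: x=1/2 → posterior Inverse-Gamma(31/6, 103/6)
obs 8: x=-5/2 → posterior Inverse-Gamma(17/3, 559/24)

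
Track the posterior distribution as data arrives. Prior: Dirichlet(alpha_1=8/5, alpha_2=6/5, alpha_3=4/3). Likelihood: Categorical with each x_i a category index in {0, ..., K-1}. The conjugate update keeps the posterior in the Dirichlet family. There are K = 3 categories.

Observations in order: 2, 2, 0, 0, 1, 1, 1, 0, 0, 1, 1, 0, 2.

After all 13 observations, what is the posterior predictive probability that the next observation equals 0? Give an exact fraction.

obs 1: x=2 → posterior Dirichlet(8/5, 6/5, 7/3)
obs 2: x=2 → posterior Dirichlet(8/5, 6/5, 10/3)
obs 3: x=0 → posterior Dirichlet(13/5, 6/5, 10/3)
obs 4: x=0 → posterior Dirichlet(18/5, 6/5, 10/3)
obs 5: x=1 → posterior Dirichlet(18/5, 11/5, 10/3)
obs 6: x=1 → posterior Dirichlet(18/5, 16/5, 10/3)
obs 7: x=1 → posterior Dirichlet(18/5, 21/5, 10/3)
obs 8: x=0 → posterior Dirichlet(23/5, 21/5, 10/3)
obs 9: x=0 → posterior Dirichlet(28/5, 21/5, 10/3)
obs 10: x=1 → posterior Dirichlet(28/5, 26/5, 10/3)
obs 11: x=1 → posterior Dirichlet(28/5, 31/5, 10/3)
obs 12: x=0 → posterior Dirichlet(33/5, 31/5, 10/3)
obs 13: x=2 → posterior Dirichlet(33/5, 31/5, 13/3)

99/257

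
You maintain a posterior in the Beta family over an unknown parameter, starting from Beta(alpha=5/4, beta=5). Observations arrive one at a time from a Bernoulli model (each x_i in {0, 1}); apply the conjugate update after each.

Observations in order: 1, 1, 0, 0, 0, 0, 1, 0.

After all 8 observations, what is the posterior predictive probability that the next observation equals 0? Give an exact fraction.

40/57

obs 1: x=1 → posterior Beta(9/4, 5)
obs 2: x=1 → posterior Beta(13/4, 5)
obs 3: x=0 → posterior Beta(13/4, 6)
obs 4: x=0 → posterior Beta(13/4, 7)
obs 5: x=0 → posterior Beta(13/4, 8)
obs 6: x=0 → posterior Beta(13/4, 9)
obs 7: x=1 → posterior Beta(17/4, 9)
obs 8: x=0 → posterior Beta(17/4, 10)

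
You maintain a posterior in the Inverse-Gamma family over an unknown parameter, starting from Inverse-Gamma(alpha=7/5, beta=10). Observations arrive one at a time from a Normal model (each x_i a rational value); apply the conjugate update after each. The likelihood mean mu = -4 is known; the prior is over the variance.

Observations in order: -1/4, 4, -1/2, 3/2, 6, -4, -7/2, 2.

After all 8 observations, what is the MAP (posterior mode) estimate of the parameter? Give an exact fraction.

obs 1: x=-1/4 → posterior Inverse-Gamma(19/10, 545/32)
obs 2: x=4 → posterior Inverse-Gamma(12/5, 1569/32)
obs 3: x=-1/2 → posterior Inverse-Gamma(29/10, 1765/32)
obs 4: x=3/2 → posterior Inverse-Gamma(17/5, 2249/32)
obs 5: x=6 → posterior Inverse-Gamma(39/10, 3849/32)
obs 6: x=-4 → posterior Inverse-Gamma(22/5, 3849/32)
obs 7: x=-7/2 → posterior Inverse-Gamma(49/10, 3853/32)
obs 8: x=2 → posterior Inverse-Gamma(27/5, 4429/32)

22145/1024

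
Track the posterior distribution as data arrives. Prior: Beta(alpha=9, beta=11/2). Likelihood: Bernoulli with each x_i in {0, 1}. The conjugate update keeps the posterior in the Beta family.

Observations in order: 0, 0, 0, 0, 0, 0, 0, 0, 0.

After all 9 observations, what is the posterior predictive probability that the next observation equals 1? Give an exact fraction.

18/47

obs 1: x=0 → posterior Beta(9, 13/2)
obs 2: x=0 → posterior Beta(9, 15/2)
obs 3: x=0 → posterior Beta(9, 17/2)
obs 4: x=0 → posterior Beta(9, 19/2)
obs 5: x=0 → posterior Beta(9, 21/2)
obs 6: x=0 → posterior Beta(9, 23/2)
obs 7: x=0 → posterior Beta(9, 25/2)
obs 8: x=0 → posterior Beta(9, 27/2)
obs 9: x=0 → posterior Beta(9, 29/2)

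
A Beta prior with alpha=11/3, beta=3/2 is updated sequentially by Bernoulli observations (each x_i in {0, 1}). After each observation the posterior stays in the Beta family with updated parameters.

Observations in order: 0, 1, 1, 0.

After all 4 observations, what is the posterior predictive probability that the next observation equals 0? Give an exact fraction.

21/55

obs 1: x=0 → posterior Beta(11/3, 5/2)
obs 2: x=1 → posterior Beta(14/3, 5/2)
obs 3: x=1 → posterior Beta(17/3, 5/2)
obs 4: x=0 → posterior Beta(17/3, 7/2)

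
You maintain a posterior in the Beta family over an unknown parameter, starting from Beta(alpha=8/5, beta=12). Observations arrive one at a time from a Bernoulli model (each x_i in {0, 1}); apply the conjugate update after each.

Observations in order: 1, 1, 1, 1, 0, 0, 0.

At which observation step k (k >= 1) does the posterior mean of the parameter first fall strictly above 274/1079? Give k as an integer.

obs 1: x=1 → posterior Beta(13/5, 12)
obs 2: x=1 → posterior Beta(18/5, 12)
obs 3: x=1 → posterior Beta(23/5, 12)
obs 4: x=1 → posterior Beta(28/5, 12)
obs 5: x=0 → posterior Beta(28/5, 13)
obs 6: x=0 → posterior Beta(28/5, 14)
obs 7: x=0 → posterior Beta(28/5, 15)

k = 3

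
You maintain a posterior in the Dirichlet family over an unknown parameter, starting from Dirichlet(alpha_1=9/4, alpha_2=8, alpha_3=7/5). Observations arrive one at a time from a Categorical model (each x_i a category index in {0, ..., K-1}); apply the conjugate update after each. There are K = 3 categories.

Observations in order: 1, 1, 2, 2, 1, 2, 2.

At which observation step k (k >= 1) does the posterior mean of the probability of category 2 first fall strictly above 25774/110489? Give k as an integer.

obs 1: x=1 → posterior Dirichlet(9/4, 9, 7/5)
obs 2: x=1 → posterior Dirichlet(9/4, 10, 7/5)
obs 3: x=2 → posterior Dirichlet(9/4, 10, 12/5)
obs 4: x=2 → posterior Dirichlet(9/4, 10, 17/5)
obs 5: x=1 → posterior Dirichlet(9/4, 11, 17/5)
obs 6: x=2 → posterior Dirichlet(9/4, 11, 22/5)
obs 7: x=2 → posterior Dirichlet(9/4, 11, 27/5)

k = 6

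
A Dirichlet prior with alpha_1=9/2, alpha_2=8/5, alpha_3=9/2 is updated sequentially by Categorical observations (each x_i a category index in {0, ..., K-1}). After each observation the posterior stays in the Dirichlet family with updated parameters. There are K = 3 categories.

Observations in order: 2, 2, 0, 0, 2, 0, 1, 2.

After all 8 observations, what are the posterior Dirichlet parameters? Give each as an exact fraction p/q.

obs 1: x=2 → posterior Dirichlet(9/2, 8/5, 11/2)
obs 2: x=2 → posterior Dirichlet(9/2, 8/5, 13/2)
obs 3: x=0 → posterior Dirichlet(11/2, 8/5, 13/2)
obs 4: x=0 → posterior Dirichlet(13/2, 8/5, 13/2)
obs 5: x=2 → posterior Dirichlet(13/2, 8/5, 15/2)
obs 6: x=0 → posterior Dirichlet(15/2, 8/5, 15/2)
obs 7: x=1 → posterior Dirichlet(15/2, 13/5, 15/2)
obs 8: x=2 → posterior Dirichlet(15/2, 13/5, 17/2)

alpha_1=15/2, alpha_2=13/5, alpha_3=17/2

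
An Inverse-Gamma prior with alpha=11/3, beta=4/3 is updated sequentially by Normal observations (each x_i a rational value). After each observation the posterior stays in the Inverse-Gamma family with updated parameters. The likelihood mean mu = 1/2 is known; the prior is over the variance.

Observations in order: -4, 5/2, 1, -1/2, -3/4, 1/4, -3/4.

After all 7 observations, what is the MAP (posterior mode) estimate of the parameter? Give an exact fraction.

215/112

obs 1: x=-4 → posterior Inverse-Gamma(25/6, 275/24)
obs 2: x=5/2 → posterior Inverse-Gamma(14/3, 323/24)
obs 3: x=1 → posterior Inverse-Gamma(31/6, 163/12)
obs 4: x=-1/2 → posterior Inverse-Gamma(17/3, 169/12)
obs 5: x=-3/4 → posterior Inverse-Gamma(37/6, 1427/96)
obs 6: x=1/4 → posterior Inverse-Gamma(20/3, 715/48)
obs 7: x=-3/4 → posterior Inverse-Gamma(43/6, 1505/96)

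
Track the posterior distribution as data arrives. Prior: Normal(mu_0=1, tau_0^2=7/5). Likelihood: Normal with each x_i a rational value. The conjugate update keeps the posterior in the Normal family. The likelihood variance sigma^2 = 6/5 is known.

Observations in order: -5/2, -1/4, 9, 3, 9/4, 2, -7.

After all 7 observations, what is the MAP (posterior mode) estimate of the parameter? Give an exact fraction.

103/110

obs 1: x=-5/2 → posterior Normal(-23/26, 42/65)
obs 2: x=-1/4 → posterior Normal(-53/80, 21/50)
obs 3: x=9 → posterior Normal(199/108, 14/45)
obs 4: x=3 → posterior Normal(283/136, 21/85)
obs 5: x=9/4 → posterior Normal(173/82, 42/205)
obs 6: x=2 → posterior Normal(67/32, 7/40)
obs 7: x=-7 → posterior Normal(103/110, 42/275)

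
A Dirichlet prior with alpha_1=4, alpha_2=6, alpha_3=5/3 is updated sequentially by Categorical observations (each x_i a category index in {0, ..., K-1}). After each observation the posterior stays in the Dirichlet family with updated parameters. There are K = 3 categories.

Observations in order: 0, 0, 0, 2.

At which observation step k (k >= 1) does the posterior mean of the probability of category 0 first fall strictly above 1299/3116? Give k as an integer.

k = 2

obs 1: x=0 → posterior Dirichlet(5, 6, 5/3)
obs 2: x=0 → posterior Dirichlet(6, 6, 5/3)
obs 3: x=0 → posterior Dirichlet(7, 6, 5/3)
obs 4: x=2 → posterior Dirichlet(7, 6, 8/3)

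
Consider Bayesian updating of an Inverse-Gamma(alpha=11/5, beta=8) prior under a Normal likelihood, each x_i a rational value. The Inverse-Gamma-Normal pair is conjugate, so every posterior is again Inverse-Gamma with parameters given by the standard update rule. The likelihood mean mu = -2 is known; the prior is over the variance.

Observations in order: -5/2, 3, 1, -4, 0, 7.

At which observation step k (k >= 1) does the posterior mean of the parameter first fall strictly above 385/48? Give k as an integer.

k = 2

obs 1: x=-5/2 → posterior Inverse-Gamma(27/10, 65/8)
obs 2: x=3 → posterior Inverse-Gamma(16/5, 165/8)
obs 3: x=1 → posterior Inverse-Gamma(37/10, 201/8)
obs 4: x=-4 → posterior Inverse-Gamma(21/5, 217/8)
obs 5: x=0 → posterior Inverse-Gamma(47/10, 233/8)
obs 6: x=7 → posterior Inverse-Gamma(26/5, 557/8)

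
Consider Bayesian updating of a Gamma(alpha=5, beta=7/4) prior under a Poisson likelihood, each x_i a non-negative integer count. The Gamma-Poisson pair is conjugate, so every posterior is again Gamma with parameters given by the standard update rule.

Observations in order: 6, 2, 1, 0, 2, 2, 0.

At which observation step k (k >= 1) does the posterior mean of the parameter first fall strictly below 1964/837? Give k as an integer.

obs 1: x=6 → posterior Gamma(11, 11/4)
obs 2: x=2 → posterior Gamma(13, 15/4)
obs 3: x=1 → posterior Gamma(14, 19/4)
obs 4: x=0 → posterior Gamma(14, 23/4)
obs 5: x=2 → posterior Gamma(16, 27/4)
obs 6: x=2 → posterior Gamma(18, 31/4)
obs 7: x=0 → posterior Gamma(18, 35/4)

k = 6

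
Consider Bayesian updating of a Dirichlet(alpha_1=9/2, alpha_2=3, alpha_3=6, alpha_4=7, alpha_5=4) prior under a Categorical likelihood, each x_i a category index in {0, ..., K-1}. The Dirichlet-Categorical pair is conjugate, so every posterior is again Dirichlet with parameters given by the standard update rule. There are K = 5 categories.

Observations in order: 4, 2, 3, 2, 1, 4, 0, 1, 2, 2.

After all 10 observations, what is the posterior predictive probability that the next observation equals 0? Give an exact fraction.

obs 1: x=4 → posterior Dirichlet(9/2, 3, 6, 7, 5)
obs 2: x=2 → posterior Dirichlet(9/2, 3, 7, 7, 5)
obs 3: x=3 → posterior Dirichlet(9/2, 3, 7, 8, 5)
obs 4: x=2 → posterior Dirichlet(9/2, 3, 8, 8, 5)
obs 5: x=1 → posterior Dirichlet(9/2, 4, 8, 8, 5)
obs 6: x=4 → posterior Dirichlet(9/2, 4, 8, 8, 6)
obs 7: x=0 → posterior Dirichlet(11/2, 4, 8, 8, 6)
obs 8: x=1 → posterior Dirichlet(11/2, 5, 8, 8, 6)
obs 9: x=2 → posterior Dirichlet(11/2, 5, 9, 8, 6)
obs 10: x=2 → posterior Dirichlet(11/2, 5, 10, 8, 6)

11/69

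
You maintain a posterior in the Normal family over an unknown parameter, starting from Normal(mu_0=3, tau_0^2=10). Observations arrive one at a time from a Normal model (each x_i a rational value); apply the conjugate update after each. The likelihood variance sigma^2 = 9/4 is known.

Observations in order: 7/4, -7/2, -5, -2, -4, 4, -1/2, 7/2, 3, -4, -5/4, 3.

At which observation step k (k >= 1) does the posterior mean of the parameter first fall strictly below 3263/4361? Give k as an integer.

obs 1: x=7/4 → posterior Normal(97/49, 90/49)
obs 2: x=-7/2 → posterior Normal(-43/89, 90/89)
obs 3: x=-5 → posterior Normal(-81/43, 30/43)
obs 4: x=-2 → posterior Normal(-323/169, 90/169)
obs 5: x=-4 → posterior Normal(-483/209, 90/209)
obs 6: x=4 → posterior Normal(-323/249, 30/83)
obs 7: x=-1/2 → posterior Normal(-343/289, 90/289)
obs 8: x=7/2 → posterior Normal(-29/47, 90/329)
obs 9: x=3 → posterior Normal(-83/369, 10/41)
obs 10: x=-4 → posterior Normal(-243/409, 90/409)
obs 11: x=-5/4 → posterior Normal(-293/449, 90/449)
obs 12: x=3 → posterior Normal(-173/489, 30/163)

k = 2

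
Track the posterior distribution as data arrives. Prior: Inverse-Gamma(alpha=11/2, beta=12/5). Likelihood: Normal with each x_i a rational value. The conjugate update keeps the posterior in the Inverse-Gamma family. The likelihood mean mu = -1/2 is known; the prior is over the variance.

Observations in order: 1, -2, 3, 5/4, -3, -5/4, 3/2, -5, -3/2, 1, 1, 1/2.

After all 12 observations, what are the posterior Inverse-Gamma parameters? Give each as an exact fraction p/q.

alpha=23/2, beta=2487/80

obs 1: x=1 → posterior Inverse-Gamma(6, 141/40)
obs 2: x=-2 → posterior Inverse-Gamma(13/2, 93/20)
obs 3: x=3 → posterior Inverse-Gamma(7, 431/40)
obs 4: x=5/4 → posterior Inverse-Gamma(15/2, 1969/160)
obs 5: x=-3 → posterior Inverse-Gamma(8, 2469/160)
obs 6: x=-5/4 → posterior Inverse-Gamma(17/2, 1257/80)
obs 7: x=3/2 → posterior Inverse-Gamma(9, 1417/80)
obs 8: x=-5 → posterior Inverse-Gamma(19/2, 2227/80)
obs 9: x=-3/2 → posterior Inverse-Gamma(10, 2267/80)
obs 10: x=1 → posterior Inverse-Gamma(21/2, 2357/80)
obs 11: x=1 → posterior Inverse-Gamma(11, 2447/80)
obs 12: x=1/2 → posterior Inverse-Gamma(23/2, 2487/80)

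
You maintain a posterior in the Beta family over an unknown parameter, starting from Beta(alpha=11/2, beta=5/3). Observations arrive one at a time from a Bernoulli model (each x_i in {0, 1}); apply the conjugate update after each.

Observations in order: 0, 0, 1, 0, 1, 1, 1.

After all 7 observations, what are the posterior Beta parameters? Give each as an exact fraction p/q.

obs 1: x=0 → posterior Beta(11/2, 8/3)
obs 2: x=0 → posterior Beta(11/2, 11/3)
obs 3: x=1 → posterior Beta(13/2, 11/3)
obs 4: x=0 → posterior Beta(13/2, 14/3)
obs 5: x=1 → posterior Beta(15/2, 14/3)
obs 6: x=1 → posterior Beta(17/2, 14/3)
obs 7: x=1 → posterior Beta(19/2, 14/3)

alpha=19/2, beta=14/3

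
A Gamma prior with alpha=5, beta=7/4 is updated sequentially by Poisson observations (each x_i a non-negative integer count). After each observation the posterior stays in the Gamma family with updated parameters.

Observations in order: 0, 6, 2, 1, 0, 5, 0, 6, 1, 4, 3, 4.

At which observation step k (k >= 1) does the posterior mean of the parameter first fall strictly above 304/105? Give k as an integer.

obs 1: x=0 → posterior Gamma(5, 11/4)
obs 2: x=6 → posterior Gamma(11, 15/4)
obs 3: x=2 → posterior Gamma(13, 19/4)
obs 4: x=1 → posterior Gamma(14, 23/4)
obs 5: x=0 → posterior Gamma(14, 27/4)
obs 6: x=5 → posterior Gamma(19, 31/4)
obs 7: x=0 → posterior Gamma(19, 35/4)
obs 8: x=6 → posterior Gamma(25, 39/4)
obs 9: x=1 → posterior Gamma(26, 43/4)
obs 10: x=4 → posterior Gamma(30, 47/4)
obs 11: x=3 → posterior Gamma(33, 51/4)
obs 12: x=4 → posterior Gamma(37, 55/4)

k = 2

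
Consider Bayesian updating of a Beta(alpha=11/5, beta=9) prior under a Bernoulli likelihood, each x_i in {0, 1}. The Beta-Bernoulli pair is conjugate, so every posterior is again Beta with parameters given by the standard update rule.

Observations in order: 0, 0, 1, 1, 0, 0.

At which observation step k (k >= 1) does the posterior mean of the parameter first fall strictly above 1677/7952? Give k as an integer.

obs 1: x=0 → posterior Beta(11/5, 10)
obs 2: x=0 → posterior Beta(11/5, 11)
obs 3: x=1 → posterior Beta(16/5, 11)
obs 4: x=1 → posterior Beta(21/5, 11)
obs 5: x=0 → posterior Beta(21/5, 12)
obs 6: x=0 → posterior Beta(21/5, 13)

k = 3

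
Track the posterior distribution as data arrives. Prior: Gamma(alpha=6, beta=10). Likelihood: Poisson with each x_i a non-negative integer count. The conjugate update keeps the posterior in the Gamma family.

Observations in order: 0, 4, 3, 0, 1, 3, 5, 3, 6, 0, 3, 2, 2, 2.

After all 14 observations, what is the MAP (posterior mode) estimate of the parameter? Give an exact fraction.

13/8

obs 1: x=0 → posterior Gamma(6, 11)
obs 2: x=4 → posterior Gamma(10, 12)
obs 3: x=3 → posterior Gamma(13, 13)
obs 4: x=0 → posterior Gamma(13, 14)
obs 5: x=1 → posterior Gamma(14, 15)
obs 6: x=3 → posterior Gamma(17, 16)
obs 7: x=5 → posterior Gamma(22, 17)
obs 8: x=3 → posterior Gamma(25, 18)
obs 9: x=6 → posterior Gamma(31, 19)
obs 10: x=0 → posterior Gamma(31, 20)
obs 11: x=3 → posterior Gamma(34, 21)
obs 12: x=2 → posterior Gamma(36, 22)
obs 13: x=2 → posterior Gamma(38, 23)
obs 14: x=2 → posterior Gamma(40, 24)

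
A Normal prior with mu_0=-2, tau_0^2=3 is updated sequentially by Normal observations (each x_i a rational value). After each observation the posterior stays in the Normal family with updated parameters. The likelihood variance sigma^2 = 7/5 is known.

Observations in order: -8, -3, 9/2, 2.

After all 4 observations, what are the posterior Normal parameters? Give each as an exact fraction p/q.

obs 1: x=-8 → posterior Normal(-67/11, 21/22)
obs 2: x=-3 → posterior Normal(-179/37, 21/37)
obs 3: x=9/2 → posterior Normal(-223/104, 21/52)
obs 4: x=2 → posterior Normal(-163/134, 21/67)

mu_0=-163/134, tau_0^2=21/67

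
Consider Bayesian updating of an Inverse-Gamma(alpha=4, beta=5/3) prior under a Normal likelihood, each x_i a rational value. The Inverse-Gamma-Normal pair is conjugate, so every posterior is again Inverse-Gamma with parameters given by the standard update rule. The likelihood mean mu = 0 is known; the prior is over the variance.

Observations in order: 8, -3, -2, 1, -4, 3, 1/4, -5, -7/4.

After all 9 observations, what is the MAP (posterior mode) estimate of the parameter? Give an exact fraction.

obs 1: x=8 → posterior Inverse-Gamma(9/2, 101/3)
obs 2: x=-3 → posterior Inverse-Gamma(5, 229/6)
obs 3: x=-2 → posterior Inverse-Gamma(11/2, 241/6)
obs 4: x=1 → posterior Inverse-Gamma(6, 122/3)
obs 5: x=-4 → posterior Inverse-Gamma(13/2, 146/3)
obs 6: x=3 → posterior Inverse-Gamma(7, 319/6)
obs 7: x=1/4 → posterior Inverse-Gamma(15/2, 5107/96)
obs 8: x=-5 → posterior Inverse-Gamma(8, 6307/96)
obs 9: x=-7/4 → posterior Inverse-Gamma(17/2, 3227/48)

3227/456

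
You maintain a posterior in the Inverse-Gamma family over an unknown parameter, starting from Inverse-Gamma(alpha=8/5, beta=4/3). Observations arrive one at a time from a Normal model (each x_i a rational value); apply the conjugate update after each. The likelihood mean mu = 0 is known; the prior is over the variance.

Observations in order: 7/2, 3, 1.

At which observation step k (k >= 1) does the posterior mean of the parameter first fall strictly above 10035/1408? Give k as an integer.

k = 2

obs 1: x=7/2 → posterior Inverse-Gamma(21/10, 179/24)
obs 2: x=3 → posterior Inverse-Gamma(13/5, 287/24)
obs 3: x=1 → posterior Inverse-Gamma(31/10, 299/24)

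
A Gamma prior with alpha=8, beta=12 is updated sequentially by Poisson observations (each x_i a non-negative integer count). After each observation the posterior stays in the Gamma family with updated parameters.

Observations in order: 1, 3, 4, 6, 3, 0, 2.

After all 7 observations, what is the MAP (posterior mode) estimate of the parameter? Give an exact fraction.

obs 1: x=1 → posterior Gamma(9, 13)
obs 2: x=3 → posterior Gamma(12, 14)
obs 3: x=4 → posterior Gamma(16, 15)
obs 4: x=6 → posterior Gamma(22, 16)
obs 5: x=3 → posterior Gamma(25, 17)
obs 6: x=0 → posterior Gamma(25, 18)
obs 7: x=2 → posterior Gamma(27, 19)

26/19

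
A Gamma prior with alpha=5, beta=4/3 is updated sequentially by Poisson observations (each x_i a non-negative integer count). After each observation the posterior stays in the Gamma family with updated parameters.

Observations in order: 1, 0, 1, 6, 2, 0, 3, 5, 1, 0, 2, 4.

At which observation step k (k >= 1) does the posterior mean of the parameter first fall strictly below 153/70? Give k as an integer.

k = 2

obs 1: x=1 → posterior Gamma(6, 7/3)
obs 2: x=0 → posterior Gamma(6, 10/3)
obs 3: x=1 → posterior Gamma(7, 13/3)
obs 4: x=6 → posterior Gamma(13, 16/3)
obs 5: x=2 → posterior Gamma(15, 19/3)
obs 6: x=0 → posterior Gamma(15, 22/3)
obs 7: x=3 → posterior Gamma(18, 25/3)
obs 8: x=5 → posterior Gamma(23, 28/3)
obs 9: x=1 → posterior Gamma(24, 31/3)
obs 10: x=0 → posterior Gamma(24, 34/3)
obs 11: x=2 → posterior Gamma(26, 37/3)
obs 12: x=4 → posterior Gamma(30, 40/3)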